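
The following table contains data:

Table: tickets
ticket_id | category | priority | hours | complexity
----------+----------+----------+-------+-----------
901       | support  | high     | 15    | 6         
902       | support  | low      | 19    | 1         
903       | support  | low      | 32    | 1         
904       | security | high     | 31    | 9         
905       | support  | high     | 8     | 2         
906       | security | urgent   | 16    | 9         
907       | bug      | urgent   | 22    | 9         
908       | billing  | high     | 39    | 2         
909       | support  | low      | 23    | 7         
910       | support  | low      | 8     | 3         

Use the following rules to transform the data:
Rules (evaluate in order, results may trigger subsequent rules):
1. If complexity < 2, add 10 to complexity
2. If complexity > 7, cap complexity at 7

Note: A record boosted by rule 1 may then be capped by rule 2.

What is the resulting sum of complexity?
55

Step 1: Apply rule 1 to records with complexity < 2
  - 2 records get bonus of 10
  - Of these, 2 records then exceed 7 and get capped
Step 2: Apply rule 2 to records with complexity > 7
  - 3 records (original) are capped
Step 3: Calculate final sum = 55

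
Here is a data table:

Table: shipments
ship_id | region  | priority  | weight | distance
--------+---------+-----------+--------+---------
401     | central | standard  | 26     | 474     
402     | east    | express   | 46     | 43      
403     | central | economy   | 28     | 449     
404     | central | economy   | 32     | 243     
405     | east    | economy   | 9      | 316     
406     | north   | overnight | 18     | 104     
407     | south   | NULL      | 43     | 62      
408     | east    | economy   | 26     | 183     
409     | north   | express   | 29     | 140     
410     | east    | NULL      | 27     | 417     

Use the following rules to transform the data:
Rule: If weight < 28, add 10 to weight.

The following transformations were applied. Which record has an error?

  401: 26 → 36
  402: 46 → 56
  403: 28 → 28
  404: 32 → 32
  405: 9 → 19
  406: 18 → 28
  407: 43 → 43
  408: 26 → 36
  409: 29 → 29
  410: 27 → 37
Record 402 has an error. The correct transformed value should be 46, not 56.

Step 1: Check each record against the rule
Step 2: Record 402 has weight = 46
Step 3: Since 46 >= 28, the bonus should not have been applied
Step 4: Correct value = 46, but claimed value = 56
Conclusion: Record 402 has the error.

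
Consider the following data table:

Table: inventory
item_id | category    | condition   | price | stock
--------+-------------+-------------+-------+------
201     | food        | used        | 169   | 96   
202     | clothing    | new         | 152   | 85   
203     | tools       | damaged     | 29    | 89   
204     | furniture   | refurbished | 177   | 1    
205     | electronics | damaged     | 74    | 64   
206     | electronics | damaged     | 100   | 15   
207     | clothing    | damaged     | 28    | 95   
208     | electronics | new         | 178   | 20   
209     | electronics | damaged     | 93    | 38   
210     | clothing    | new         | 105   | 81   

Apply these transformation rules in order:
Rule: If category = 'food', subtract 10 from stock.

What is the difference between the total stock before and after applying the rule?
10

Step 1: Original sum of stock = 584
Step 2: 1 records have category = 'food'
Step 3: Each affected record changes by -10
Step 4: Total change = 1 × -10 = -10
Step 5: New sum = 584 + -10 = 574
Step 6: Difference = |574 - 584| = 10
        (Sum decreased by 10)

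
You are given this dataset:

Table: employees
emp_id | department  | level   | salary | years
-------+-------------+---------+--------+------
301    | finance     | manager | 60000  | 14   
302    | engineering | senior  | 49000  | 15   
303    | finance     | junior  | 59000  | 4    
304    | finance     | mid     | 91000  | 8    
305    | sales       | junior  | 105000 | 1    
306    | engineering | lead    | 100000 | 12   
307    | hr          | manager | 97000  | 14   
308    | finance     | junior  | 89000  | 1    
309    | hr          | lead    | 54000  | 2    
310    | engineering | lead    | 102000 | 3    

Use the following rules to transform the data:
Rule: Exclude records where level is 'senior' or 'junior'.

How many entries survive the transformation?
6

Step 1: Count records to exclude
  - 1 (senior) + 3 (junior) = 4 records
Step 2: Total records: 10
Step 3: Remaining = 10 - 4 = 6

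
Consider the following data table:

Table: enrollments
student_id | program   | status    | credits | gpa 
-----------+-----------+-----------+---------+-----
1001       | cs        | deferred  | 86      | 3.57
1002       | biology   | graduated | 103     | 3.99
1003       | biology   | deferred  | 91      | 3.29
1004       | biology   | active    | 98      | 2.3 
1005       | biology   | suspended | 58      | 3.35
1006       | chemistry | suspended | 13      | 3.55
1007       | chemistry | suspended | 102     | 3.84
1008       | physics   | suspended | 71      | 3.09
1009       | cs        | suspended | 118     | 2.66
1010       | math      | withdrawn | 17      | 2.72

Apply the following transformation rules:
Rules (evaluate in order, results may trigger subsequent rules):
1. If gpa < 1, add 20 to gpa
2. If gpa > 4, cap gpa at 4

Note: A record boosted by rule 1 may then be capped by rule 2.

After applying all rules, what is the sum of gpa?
32.36

Step 1: Apply rule 1 to records with gpa < 1
  - 0 records get bonus of 20
  - Of these, 0 records then exceed 4 and get capped
Step 2: Apply rule 2 to records with gpa > 4
  - 0 records (original) are capped
Step 3: Calculate final sum = 32.36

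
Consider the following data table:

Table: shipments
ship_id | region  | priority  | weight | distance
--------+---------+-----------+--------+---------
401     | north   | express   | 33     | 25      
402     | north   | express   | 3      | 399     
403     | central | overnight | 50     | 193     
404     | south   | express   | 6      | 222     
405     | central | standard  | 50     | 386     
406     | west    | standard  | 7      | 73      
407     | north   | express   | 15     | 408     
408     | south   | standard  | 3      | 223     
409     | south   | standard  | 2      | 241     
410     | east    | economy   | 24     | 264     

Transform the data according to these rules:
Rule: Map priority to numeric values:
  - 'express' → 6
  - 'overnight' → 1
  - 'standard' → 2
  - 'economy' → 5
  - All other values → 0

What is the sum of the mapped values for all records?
38

Step 1: Apply mapping to each record
Step 2: Count by status:
  'express': 4 records × 6 = 24
  'overnight': 1 records × 1 = 1
  'standard': 4 records × 2 = 8
  'economy': 1 records × 5 = 5
Step 3: Sum all mapped values = 38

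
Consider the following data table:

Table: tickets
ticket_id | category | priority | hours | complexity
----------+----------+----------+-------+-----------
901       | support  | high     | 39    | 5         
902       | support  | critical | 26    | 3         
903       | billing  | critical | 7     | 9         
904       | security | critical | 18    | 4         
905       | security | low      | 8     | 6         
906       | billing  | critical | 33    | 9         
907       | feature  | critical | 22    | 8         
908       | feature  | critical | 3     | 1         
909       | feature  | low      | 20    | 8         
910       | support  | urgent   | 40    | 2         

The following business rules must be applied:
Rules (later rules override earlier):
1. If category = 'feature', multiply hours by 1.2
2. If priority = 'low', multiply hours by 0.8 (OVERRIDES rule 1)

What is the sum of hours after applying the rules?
215.4

Step 1: Rule 2 takes priority for records with priority = 'low'
  - 2 records: 28 × 0.8 = 22.4
Step 2: Rule 1 applies to remaining records with category = 'feature'
  - 2 records: 25 × 1.2 = 30.0
Step 3: Other records unchanged: 163
Step 4: Final sum = 22.4 + 30.0 + 163 = 215.4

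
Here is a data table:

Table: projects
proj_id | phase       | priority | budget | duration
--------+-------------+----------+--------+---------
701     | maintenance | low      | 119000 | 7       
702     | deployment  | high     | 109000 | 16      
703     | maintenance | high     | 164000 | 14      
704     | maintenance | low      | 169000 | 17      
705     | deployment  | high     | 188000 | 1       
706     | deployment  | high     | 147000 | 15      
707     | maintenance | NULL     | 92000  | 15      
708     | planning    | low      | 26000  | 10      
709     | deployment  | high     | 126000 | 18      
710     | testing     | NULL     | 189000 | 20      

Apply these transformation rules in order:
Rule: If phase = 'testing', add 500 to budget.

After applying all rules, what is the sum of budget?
1329500

Step 1: Count records where phase = 'testing': 1
Step 2: Total bonus added: 1 × 500 = 500
Step 3: Original sum of budget: 1329000
Step 4: Final sum = 1329000 + 500 = 1329500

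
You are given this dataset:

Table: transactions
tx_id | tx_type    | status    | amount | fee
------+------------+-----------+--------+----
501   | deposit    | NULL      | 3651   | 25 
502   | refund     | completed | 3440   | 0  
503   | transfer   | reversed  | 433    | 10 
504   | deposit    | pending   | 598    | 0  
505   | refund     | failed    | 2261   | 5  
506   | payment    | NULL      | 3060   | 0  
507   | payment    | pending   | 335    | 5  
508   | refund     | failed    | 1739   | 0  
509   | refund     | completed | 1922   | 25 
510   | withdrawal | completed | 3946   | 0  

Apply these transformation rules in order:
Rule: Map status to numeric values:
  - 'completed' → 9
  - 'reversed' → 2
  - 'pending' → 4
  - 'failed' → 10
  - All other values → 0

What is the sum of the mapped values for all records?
57

Step 1: Apply mapping to each record
Step 2: Count by status:
  'completed': 3 records × 9 = 27
  'reversed': 1 records × 2 = 2
  'pending': 2 records × 4 = 8
  'failed': 2 records × 10 = 20
Step 3: Sum all mapped values = 57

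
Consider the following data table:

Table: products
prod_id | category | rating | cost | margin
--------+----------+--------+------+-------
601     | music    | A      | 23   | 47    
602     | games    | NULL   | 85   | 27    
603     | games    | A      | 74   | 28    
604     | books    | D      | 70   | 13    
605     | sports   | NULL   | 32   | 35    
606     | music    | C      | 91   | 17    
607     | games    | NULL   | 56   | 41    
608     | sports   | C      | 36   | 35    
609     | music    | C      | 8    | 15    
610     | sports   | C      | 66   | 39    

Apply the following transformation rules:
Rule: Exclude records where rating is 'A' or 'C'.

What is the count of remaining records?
4

Step 1: Count records to exclude
  - 2 (A) + 4 (C) = 6 records
Step 2: Total records: 10
Step 3: Remaining = 10 - 6 = 4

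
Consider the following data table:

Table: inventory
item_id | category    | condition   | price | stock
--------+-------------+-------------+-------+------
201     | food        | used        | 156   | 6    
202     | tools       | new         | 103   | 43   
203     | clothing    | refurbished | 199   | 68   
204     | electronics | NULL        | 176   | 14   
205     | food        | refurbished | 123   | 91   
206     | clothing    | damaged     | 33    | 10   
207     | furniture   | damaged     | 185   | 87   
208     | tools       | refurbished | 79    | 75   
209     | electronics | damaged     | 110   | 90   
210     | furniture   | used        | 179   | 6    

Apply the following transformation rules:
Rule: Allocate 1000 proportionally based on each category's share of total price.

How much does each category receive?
clothing: 172.75, electronics: 212.96, food: 207.74, furniture: 271.03, tools: 135.52

Step 1: Calculate total price = 1343
Step 2: Calculate each category's proportion:
  clothing: 232/1343 = 17.27% → 172.75
  electronics: 286/1343 = 21.30% → 212.96
  food: 279/1343 = 20.77% → 207.74
  furniture: 364/1343 = 27.10% → 271.03
  tools: 182/1343 = 13.55% → 135.52
Step 3: Verify: sum of allocations ≈ 1000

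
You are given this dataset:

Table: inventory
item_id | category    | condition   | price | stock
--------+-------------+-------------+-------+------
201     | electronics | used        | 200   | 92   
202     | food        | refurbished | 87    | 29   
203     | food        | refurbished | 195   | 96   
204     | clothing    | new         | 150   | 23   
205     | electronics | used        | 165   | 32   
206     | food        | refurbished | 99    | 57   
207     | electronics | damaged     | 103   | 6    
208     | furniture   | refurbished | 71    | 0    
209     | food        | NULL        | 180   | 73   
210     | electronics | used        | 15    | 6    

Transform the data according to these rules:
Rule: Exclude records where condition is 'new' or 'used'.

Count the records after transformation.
6

Step 1: Count records to exclude
  - 1 (new) + 3 (used) = 4 records
Step 2: Total records: 10
Step 3: Remaining = 10 - 4 = 6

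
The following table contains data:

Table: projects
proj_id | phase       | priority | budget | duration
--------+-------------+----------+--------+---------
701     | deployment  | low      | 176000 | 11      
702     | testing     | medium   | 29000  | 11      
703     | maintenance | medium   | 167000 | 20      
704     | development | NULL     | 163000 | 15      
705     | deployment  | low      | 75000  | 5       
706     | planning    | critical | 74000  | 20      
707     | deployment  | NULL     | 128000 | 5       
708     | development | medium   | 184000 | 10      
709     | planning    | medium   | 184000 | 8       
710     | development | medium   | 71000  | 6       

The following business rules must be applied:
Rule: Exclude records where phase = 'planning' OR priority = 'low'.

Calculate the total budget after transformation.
742000

Step 1: Find records where phase = 'planning' OR priority = 'low'
Step 2: 4 records match, summing to 509000
Step 3: Original sum: 1251000
Step 4: Remaining sum = 1251000 - 509000 = 742000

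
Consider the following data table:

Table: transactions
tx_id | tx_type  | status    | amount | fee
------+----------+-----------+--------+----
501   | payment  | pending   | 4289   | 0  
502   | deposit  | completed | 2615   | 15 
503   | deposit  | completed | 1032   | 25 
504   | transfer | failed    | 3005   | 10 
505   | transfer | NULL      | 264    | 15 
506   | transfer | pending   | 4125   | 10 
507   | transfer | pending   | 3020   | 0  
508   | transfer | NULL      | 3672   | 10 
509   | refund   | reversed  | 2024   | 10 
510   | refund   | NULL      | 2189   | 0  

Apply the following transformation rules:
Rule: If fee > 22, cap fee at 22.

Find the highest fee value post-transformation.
22

Step 1: Original maximum fee = 25
Step 2: Apply cap at 22
Step 3: 1 records had fee > 22 and were capped
Step 4: Maximum after transformation = 22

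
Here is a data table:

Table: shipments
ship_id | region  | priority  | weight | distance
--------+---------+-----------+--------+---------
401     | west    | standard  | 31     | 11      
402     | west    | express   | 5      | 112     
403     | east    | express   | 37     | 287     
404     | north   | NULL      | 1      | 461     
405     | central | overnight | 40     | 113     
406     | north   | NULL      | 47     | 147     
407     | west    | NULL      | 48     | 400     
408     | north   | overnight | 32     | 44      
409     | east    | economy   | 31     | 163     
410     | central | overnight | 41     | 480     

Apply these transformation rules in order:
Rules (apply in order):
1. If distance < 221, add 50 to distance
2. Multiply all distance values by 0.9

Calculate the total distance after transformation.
2266.2

Step 1: Apply Rule 1 - Add 50 to records with distance < 221
  - 6 records affected: 590 + (6 × 50) = 890
  - Unaffected records: 1628
  - Sum after Rule 1: 2518
Step 2: Apply Rule 2 - Multiply all by 0.9
  - 2518 × 0.9 = 2266.2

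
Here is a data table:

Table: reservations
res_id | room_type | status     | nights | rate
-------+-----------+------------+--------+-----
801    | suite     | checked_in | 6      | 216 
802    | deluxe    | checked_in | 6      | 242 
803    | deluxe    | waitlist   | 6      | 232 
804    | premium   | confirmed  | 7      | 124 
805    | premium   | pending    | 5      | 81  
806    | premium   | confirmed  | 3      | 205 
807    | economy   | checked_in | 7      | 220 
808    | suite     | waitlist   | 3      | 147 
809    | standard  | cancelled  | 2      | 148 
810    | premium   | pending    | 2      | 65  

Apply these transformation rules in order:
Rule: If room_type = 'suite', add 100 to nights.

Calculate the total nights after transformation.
247

Step 1: Count records where room_type = 'suite': 2
Step 2: Total bonus added: 2 × 100 = 200
Step 3: Original sum of nights: 47
Step 4: Final sum = 47 + 200 = 247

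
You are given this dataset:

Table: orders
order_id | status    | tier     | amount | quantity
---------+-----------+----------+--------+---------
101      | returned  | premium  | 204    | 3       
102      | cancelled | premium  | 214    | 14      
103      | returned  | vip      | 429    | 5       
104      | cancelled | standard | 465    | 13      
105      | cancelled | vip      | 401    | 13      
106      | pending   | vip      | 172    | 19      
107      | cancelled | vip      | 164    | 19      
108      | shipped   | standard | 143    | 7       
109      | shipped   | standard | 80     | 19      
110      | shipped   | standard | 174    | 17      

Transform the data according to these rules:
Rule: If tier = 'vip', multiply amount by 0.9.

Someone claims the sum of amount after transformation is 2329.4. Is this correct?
Yes, the result is correct.

Step 1: Calculate the correct sum after transformation
Step 2: Apply multiplier 0.9 to records where tier = 'vip'
Step 3: Correct result = 2329.4
Step 4: Claimed result = 2329.4
Step 5: 2329.4 = 2329.4 ✓
Conclusion: The claimed result is correct.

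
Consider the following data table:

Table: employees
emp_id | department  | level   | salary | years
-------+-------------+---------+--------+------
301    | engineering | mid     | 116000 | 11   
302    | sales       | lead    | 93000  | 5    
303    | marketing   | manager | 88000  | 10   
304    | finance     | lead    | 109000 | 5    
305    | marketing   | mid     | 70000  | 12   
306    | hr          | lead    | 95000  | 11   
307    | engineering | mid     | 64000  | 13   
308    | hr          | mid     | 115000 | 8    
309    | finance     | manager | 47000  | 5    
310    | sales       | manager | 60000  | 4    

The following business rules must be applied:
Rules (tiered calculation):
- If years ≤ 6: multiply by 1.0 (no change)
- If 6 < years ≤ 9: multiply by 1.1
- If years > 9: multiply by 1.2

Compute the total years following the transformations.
96.2

Step 1: Tier 1 (years ≤ 6): 4 records, sum = 19 × 1.0 = 19.0
Step 2: Tier 2 (6 < years ≤ 9): 1 records, sum = 8 × 1.1 = 8.8
Step 3: Tier 3 (years > 9): 5 records, sum = 57 × 1.2 = 68.4
Step 4: Final sum = 19.0 + 8.8 + 68.4 = 96.2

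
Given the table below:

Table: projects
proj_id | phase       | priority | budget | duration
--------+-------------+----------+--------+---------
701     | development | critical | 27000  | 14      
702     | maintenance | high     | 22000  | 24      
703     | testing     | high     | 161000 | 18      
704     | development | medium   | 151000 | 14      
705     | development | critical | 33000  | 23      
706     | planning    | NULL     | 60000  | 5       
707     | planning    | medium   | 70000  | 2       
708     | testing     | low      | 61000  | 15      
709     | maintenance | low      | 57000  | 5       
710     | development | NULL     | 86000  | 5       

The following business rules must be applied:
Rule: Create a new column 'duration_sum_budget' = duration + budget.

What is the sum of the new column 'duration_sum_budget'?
728125

Step 1: For each record, compute duration + budget
Example calculations:
  14 + 27000 = 27014
  24 + 22000 = 22024
  18 + 161000 = 161018
  ...
Step 2: Sum all derived values
Step 3: Total = 728125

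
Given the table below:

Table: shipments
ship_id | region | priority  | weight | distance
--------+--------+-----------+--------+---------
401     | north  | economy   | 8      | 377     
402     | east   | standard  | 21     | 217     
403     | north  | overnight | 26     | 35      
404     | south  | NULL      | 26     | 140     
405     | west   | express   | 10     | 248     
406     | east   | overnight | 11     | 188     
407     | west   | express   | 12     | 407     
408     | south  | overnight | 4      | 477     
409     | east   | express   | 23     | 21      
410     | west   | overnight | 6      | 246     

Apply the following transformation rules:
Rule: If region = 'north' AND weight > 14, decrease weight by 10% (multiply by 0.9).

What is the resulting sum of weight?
144.4

Step 1: Find records where region = 'north' AND weight > 14
Step 2: 1 records match, summing to 26
Step 3: After multiplier: 26 × 0.9 = 23.4
Step 4: Unaffected records sum: 121
Step 5: Final sum = 23.4 + 121 = 144.4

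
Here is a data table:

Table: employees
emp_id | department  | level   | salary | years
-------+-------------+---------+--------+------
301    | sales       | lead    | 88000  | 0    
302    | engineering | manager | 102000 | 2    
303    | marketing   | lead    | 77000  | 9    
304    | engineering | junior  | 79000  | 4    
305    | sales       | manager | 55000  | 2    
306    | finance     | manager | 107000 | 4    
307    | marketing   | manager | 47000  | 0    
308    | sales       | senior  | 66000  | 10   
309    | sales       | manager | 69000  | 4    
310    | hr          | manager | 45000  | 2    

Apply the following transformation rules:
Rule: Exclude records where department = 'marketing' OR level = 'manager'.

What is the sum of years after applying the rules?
14

Step 1: Find records where department = 'marketing' OR level = 'manager'
Step 2: 7 records match, summing to 23
Step 3: Original sum: 37
Step 4: Remaining sum = 37 - 23 = 14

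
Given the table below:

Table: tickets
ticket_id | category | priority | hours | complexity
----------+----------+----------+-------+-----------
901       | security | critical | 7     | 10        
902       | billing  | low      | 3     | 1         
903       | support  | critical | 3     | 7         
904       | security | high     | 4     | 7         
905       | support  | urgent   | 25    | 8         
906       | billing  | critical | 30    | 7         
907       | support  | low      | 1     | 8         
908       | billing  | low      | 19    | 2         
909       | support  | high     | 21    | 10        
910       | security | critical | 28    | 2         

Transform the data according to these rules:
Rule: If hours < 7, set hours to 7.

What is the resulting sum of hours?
158

Step 1: 4 records have hours < 7
Step 2: These records originally summed to 11
Step 3: After setting to minimum: 4 × 7 = 28
Step 4: Unaffected records sum: 130
Step 5: Final sum = 28 + 130 = 158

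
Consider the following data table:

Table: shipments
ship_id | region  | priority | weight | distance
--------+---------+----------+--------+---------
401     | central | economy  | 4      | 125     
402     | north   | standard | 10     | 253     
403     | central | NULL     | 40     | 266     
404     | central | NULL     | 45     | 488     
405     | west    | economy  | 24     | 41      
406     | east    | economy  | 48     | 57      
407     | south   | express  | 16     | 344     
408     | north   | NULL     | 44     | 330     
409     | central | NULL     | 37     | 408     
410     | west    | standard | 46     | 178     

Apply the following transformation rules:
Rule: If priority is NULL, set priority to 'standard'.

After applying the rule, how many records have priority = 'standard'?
6

Step 1: Count records where priority IS NULL
Step 2: Found 4 records with NULL priority
Step 3: These records will have priority set to 'standard'
Step 4: Records already having priority = 'standard': 2
Step 5: Answer: 4 + 2 = 6 records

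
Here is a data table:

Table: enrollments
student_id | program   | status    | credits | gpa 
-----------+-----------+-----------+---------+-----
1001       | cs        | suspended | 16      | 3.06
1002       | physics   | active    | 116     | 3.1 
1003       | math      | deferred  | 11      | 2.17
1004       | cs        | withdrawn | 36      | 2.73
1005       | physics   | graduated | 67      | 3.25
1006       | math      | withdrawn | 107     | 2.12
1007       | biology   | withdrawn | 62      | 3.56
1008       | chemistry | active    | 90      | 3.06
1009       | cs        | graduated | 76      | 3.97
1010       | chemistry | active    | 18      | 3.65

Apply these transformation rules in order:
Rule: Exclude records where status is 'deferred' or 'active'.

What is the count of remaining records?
6

Step 1: Count records to exclude
  - 1 (deferred) + 3 (active) = 4 records
Step 2: Total records: 10
Step 3: Remaining = 10 - 4 = 6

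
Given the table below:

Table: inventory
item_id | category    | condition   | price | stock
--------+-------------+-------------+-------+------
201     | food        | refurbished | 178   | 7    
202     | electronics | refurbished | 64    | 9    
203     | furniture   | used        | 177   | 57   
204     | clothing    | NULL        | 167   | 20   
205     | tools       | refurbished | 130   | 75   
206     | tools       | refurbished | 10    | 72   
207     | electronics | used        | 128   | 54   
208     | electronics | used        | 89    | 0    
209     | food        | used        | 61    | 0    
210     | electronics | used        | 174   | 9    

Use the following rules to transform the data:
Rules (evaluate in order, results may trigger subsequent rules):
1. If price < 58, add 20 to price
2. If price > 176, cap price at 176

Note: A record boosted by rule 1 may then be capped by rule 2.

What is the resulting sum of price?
1195

Step 1: Apply rule 1 to records with price < 58
  - 1 records get bonus of 20
  - Of these, 0 records then exceed 176 and get capped
Step 2: Apply rule 2 to records with price > 176
  - 2 records (original) are capped
Step 3: Calculate final sum = 1195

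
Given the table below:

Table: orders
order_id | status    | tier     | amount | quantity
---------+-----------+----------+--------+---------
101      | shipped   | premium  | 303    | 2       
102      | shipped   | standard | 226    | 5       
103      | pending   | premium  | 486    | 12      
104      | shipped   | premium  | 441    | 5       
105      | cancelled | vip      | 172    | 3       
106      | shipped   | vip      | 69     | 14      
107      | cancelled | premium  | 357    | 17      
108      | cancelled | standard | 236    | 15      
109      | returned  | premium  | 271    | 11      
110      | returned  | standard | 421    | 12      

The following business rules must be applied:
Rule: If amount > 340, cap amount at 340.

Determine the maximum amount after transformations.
340

Step 1: Original maximum amount = 486
Step 2: Apply cap at 340
Step 3: 4 records had amount > 340 and were capped
Step 4: Maximum after transformation = 340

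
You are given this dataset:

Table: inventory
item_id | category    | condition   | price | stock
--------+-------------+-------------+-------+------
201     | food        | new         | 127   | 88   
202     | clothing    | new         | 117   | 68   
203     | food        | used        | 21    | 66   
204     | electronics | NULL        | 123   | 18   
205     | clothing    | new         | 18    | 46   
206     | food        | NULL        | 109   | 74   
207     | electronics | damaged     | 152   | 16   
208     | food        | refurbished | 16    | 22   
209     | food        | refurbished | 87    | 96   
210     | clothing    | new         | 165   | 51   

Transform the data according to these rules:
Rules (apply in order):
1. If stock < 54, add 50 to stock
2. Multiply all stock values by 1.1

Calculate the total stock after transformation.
874.5

Step 1: Apply Rule 1 - Add 50 to records with stock < 54
  - 5 records affected: 153 + (5 × 50) = 403
  - Unaffected records: 392
  - Sum after Rule 1: 795
Step 2: Apply Rule 2 - Multiply all by 1.1
  - 795 × 1.1 = 874.5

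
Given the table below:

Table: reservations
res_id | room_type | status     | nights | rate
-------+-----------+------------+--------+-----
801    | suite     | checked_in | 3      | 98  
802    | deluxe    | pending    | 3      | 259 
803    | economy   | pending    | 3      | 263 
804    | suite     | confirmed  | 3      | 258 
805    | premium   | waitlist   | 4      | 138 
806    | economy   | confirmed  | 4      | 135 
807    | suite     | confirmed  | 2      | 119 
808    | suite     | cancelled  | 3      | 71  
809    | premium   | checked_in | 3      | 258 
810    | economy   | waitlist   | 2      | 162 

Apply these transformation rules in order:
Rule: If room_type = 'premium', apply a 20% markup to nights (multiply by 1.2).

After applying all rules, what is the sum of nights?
31.4

Step 1: Records with room_type = 'premium' have total nights = 7
Step 2: Apply multiplier: 7 × 1.2 = 8.4
Step 3: Other records total: 23
Step 4: Final sum = 8.4 + 23 = 31.4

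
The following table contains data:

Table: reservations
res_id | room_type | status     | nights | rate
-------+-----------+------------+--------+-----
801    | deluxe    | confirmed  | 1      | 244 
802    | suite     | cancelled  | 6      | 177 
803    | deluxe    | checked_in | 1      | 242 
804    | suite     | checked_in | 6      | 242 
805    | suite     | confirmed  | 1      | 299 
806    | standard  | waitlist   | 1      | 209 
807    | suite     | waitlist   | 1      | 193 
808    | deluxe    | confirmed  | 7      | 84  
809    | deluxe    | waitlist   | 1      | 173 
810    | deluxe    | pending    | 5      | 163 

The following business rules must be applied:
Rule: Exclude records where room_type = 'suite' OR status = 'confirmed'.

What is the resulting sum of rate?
787

Step 1: Find records where room_type = 'suite' OR status = 'confirmed'
Step 2: 6 records match, summing to 1239
Step 3: Original sum: 2026
Step 4: Remaining sum = 2026 - 1239 = 787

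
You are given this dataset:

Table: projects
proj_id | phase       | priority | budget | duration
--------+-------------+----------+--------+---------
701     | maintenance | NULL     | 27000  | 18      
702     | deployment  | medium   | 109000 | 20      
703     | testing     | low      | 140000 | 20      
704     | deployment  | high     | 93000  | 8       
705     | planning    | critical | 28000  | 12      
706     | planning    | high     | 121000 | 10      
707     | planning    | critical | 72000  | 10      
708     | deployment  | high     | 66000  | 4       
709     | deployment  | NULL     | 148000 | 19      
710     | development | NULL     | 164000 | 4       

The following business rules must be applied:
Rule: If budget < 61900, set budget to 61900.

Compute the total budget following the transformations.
1036800

Step 1: 2 records have budget < 61900
Step 2: These records originally summed to 55000
Step 3: After setting to minimum: 2 × 61900 = 123800
Step 4: Unaffected records sum: 913000
Step 5: Final sum = 123800 + 913000 = 1036800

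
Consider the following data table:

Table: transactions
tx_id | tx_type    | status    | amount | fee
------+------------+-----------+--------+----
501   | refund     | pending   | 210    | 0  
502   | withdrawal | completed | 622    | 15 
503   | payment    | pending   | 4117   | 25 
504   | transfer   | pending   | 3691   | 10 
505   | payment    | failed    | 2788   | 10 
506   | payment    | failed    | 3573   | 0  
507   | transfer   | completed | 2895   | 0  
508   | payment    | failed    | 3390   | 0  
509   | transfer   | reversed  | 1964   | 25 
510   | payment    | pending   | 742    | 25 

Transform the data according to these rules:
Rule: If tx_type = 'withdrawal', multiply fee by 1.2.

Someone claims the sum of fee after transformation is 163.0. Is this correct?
No, the correct result is 113.0.

Step 1: Calculate the correct sum after transformation
Step 2: Apply multiplier 1.2 to records where tx_type = 'withdrawal'
Step 3: Correct result = 113.0
Step 4: Claimed result = 163.0
Step 5: 113.0 ≠ 163.0
Conclusion: The claimed result is incorrect. The correct answer is 113.0.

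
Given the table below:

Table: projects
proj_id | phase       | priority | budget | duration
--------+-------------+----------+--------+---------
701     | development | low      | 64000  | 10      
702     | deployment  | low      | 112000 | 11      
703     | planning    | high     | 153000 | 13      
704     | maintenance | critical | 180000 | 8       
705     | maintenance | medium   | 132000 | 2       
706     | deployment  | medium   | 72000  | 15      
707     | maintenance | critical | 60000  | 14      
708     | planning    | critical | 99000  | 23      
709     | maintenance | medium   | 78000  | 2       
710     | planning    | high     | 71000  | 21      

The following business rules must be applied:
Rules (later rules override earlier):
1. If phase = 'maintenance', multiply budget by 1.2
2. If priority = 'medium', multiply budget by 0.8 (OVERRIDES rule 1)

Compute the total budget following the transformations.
1012600.0

Step 1: Rule 2 takes priority for records with priority = 'medium'
  - 3 records: 282000 × 0.8 = 225600.0
Step 2: Rule 1 applies to remaining records with phase = 'maintenance'
  - 2 records: 240000 × 1.2 = 288000.0
Step 3: Other records unchanged: 499000
Step 4: Final sum = 225600.0 + 288000.0 + 499000 = 1012600.0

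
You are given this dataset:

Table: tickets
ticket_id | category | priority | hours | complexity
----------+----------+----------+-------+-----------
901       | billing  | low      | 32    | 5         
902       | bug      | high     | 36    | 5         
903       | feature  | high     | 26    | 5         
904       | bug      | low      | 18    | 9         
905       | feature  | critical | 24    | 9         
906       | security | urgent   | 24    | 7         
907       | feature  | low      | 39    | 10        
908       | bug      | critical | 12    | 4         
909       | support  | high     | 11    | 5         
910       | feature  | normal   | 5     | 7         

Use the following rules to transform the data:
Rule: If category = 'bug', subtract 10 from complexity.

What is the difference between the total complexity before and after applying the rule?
30

Step 1: Original sum of complexity = 66
Step 2: 3 records have category = 'bug'
Step 3: Each affected record changes by -10
Step 4: Total change = 3 × -10 = -30
Step 5: New sum = 66 + -30 = 36
Step 6: Difference = |36 - 66| = 30
        (Sum decreased by 30)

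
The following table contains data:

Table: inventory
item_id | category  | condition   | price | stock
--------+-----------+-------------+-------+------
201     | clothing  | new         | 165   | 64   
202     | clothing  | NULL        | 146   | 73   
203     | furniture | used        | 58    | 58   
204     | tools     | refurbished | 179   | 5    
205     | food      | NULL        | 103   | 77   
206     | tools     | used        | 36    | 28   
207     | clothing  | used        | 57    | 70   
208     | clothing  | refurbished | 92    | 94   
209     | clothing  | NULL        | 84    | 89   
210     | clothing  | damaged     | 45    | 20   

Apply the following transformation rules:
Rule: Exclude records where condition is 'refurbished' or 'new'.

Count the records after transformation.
7

Step 1: Count records to exclude
  - 2 (refurbished) + 1 (new) = 3 records
Step 2: Total records: 10
Step 3: Remaining = 10 - 3 = 7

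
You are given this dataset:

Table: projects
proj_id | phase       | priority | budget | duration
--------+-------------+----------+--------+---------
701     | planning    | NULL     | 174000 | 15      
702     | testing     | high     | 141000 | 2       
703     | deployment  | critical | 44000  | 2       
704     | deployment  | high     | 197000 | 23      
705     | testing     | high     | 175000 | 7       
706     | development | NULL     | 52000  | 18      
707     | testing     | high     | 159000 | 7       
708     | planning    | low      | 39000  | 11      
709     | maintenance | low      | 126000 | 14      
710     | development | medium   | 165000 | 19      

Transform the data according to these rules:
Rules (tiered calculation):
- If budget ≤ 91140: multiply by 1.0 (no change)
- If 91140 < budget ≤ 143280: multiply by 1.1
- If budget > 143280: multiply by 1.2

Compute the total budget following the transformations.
1472700.0

Step 1: Tier 1 (budget ≤ 91140): 3 records, sum = 135000 × 1.0 = 135000.0
Step 2: Tier 2 (91140 < budget ≤ 143280): 2 records, sum = 267000 × 1.1 = 293700.0
Step 3: Tier 3 (budget > 143280): 5 records, sum = 870000 × 1.2 = 1044000.0
Step 4: Final sum = 135000.0 + 293700.0 + 1044000.0 = 1472700.0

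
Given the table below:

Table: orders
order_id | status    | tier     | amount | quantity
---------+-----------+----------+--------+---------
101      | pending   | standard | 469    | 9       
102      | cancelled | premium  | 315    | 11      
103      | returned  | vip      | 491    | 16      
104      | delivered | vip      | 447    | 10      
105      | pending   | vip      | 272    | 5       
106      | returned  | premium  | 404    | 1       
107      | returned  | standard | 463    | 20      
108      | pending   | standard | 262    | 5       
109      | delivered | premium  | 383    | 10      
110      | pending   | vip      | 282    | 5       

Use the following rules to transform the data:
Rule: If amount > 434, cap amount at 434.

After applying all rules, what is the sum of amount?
3654

Step 1: 4 records have amount > 434
Step 2: These records originally summed to 1870
Step 3: After capping: 4 × 434 = 1736
Step 4: Unaffected records sum: 1918
Step 5: Final sum = 1736 + 1918 = 3654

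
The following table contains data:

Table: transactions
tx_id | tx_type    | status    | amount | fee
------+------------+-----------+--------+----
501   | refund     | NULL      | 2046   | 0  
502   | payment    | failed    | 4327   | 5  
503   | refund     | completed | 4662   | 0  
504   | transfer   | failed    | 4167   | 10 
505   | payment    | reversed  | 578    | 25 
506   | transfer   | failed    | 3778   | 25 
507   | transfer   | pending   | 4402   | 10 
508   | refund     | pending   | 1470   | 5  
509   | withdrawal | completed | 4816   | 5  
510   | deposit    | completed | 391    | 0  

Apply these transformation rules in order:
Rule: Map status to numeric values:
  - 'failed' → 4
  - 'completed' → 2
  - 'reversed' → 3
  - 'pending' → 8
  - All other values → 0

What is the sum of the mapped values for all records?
37

Step 1: Apply mapping to each record
Step 2: Count by status:
  'failed': 3 records × 4 = 12
  'completed': 3 records × 2 = 6
  'reversed': 1 records × 3 = 3
  'pending': 2 records × 8 = 16
Step 3: Sum all mapped values = 37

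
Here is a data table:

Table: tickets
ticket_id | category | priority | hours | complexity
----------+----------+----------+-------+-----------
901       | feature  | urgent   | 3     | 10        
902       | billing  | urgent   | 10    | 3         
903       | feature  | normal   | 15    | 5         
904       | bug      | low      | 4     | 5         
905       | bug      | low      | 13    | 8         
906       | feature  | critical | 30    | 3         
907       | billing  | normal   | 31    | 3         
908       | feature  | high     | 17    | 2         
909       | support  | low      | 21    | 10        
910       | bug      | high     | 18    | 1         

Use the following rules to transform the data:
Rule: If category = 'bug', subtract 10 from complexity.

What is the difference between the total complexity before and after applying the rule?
30

Step 1: Original sum of complexity = 50
Step 2: 3 records have category = 'bug'
Step 3: Each affected record changes by -10
Step 4: Total change = 3 × -10 = -30
Step 5: New sum = 50 + -30 = 20
Step 6: Difference = |20 - 50| = 30
        (Sum decreased by 30)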